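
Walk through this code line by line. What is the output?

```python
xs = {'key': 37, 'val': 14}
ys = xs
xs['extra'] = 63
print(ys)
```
{'key': 37, 'val': 14, 'extra': 63}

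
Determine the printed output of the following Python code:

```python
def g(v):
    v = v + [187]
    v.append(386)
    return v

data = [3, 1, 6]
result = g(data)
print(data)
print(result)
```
[3, 1, 6]
[3, 1, 6, 187, 386]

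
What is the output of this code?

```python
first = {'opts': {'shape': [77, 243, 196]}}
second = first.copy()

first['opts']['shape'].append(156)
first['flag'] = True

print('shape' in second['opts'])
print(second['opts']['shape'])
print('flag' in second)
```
True
[77, 243, 196, 156]
False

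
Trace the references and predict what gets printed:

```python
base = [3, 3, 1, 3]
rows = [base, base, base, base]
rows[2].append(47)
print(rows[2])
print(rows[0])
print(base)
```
[3, 3, 1, 3, 47]
[3, 3, 1, 3, 47]
[3, 3, 1, 3, 47]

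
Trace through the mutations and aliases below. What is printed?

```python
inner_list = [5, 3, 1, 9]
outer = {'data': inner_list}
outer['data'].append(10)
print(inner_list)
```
[5, 3, 1, 9, 10]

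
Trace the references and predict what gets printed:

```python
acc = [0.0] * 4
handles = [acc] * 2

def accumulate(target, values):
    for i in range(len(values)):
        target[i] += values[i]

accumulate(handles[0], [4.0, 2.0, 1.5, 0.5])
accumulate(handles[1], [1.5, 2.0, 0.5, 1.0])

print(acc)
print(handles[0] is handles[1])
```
[5.5, 4.0, 2.0, 1.5]
True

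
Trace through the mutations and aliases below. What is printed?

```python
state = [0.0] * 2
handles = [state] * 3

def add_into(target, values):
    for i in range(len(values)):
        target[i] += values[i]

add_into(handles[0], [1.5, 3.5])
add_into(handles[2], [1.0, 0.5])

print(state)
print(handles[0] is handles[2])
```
[2.5, 4.0]
True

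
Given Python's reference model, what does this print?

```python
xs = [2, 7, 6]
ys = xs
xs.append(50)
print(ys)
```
[2, 7, 6, 50]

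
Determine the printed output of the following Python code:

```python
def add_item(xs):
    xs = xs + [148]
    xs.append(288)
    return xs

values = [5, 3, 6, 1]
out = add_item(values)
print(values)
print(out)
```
[5, 3, 6, 1]
[5, 3, 6, 1, 148, 288]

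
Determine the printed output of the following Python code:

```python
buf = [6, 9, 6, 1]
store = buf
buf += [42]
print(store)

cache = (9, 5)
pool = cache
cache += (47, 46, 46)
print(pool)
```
[6, 9, 6, 1, 42]
(9, 5)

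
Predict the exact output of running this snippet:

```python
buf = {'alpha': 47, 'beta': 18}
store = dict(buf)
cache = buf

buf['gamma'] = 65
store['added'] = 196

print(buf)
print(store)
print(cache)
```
{'alpha': 47, 'beta': 18, 'gamma': 65}
{'alpha': 47, 'beta': 18, 'added': 196}
{'alpha': 47, 'beta': 18, 'gamma': 65}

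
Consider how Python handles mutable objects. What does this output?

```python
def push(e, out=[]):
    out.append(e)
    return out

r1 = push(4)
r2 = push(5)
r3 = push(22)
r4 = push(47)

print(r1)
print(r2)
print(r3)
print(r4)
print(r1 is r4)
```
[4, 5, 22, 47]
[4, 5, 22, 47]
[4, 5, 22, 47]
[4, 5, 22, 47]
True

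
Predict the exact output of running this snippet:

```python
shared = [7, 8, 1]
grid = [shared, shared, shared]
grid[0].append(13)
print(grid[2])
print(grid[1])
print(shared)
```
[7, 8, 1, 13]
[7, 8, 1, 13]
[7, 8, 1, 13]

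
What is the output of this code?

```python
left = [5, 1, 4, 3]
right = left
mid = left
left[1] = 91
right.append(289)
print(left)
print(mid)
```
[5, 91, 4, 3, 289]
[5, 91, 4, 3, 289]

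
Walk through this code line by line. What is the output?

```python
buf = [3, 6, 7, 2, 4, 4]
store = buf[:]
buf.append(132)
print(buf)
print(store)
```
[3, 6, 7, 2, 4, 4, 132]
[3, 6, 7, 2, 4, 4]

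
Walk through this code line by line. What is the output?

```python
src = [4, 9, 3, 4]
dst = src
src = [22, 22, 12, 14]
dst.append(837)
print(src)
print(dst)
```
[22, 22, 12, 14]
[4, 9, 3, 4, 837]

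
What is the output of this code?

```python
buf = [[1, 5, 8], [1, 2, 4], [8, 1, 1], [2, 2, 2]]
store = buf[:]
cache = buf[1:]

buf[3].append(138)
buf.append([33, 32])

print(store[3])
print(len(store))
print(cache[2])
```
[2, 2, 2, 138]
4
[2, 2, 2, 138]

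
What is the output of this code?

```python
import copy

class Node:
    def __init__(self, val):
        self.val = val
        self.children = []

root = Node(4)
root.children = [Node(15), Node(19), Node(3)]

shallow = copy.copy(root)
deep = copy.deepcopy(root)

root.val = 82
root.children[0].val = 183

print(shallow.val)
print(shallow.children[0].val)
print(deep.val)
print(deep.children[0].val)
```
4
183
4
15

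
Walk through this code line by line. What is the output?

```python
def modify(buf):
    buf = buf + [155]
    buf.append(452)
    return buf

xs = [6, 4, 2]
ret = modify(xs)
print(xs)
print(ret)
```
[6, 4, 2]
[6, 4, 2, 155, 452]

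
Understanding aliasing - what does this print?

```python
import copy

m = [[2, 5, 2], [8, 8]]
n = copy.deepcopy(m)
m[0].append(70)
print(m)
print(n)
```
[[2, 5, 2, 70], [8, 8]]
[[2, 5, 2], [8, 8]]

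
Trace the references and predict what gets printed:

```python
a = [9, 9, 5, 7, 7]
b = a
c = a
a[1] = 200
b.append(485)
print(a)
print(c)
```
[9, 200, 5, 7, 7, 485]
[9, 200, 5, 7, 7, 485]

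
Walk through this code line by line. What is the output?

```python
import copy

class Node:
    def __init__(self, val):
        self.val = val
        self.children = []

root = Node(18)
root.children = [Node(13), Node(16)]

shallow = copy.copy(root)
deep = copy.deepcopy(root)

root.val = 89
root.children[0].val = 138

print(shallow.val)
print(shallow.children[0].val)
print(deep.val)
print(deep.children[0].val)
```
18
138
18
13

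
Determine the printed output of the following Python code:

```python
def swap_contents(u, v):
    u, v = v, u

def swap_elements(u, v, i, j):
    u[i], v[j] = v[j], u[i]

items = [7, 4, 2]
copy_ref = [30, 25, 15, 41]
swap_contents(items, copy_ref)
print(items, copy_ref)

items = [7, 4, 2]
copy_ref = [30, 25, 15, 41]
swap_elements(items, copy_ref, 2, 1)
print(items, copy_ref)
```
[7, 4, 2] [30, 25, 15, 41]
[7, 4, 25] [30, 2, 15, 41]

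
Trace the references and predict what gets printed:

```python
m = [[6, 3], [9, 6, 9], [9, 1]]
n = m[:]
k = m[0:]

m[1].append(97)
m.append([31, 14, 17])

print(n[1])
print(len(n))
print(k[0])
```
[9, 6, 9, 97]
3
[6, 3]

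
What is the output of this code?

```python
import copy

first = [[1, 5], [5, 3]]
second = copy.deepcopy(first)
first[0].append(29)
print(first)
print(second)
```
[[1, 5, 29], [5, 3]]
[[1, 5], [5, 3]]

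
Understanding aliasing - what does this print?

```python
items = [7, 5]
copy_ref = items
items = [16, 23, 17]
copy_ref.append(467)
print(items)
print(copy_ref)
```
[16, 23, 17]
[7, 5, 467]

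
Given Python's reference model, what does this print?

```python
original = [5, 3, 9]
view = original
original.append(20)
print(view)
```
[5, 3, 9, 20]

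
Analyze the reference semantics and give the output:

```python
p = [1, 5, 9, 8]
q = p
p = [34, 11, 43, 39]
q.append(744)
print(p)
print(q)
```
[34, 11, 43, 39]
[1, 5, 9, 8, 744]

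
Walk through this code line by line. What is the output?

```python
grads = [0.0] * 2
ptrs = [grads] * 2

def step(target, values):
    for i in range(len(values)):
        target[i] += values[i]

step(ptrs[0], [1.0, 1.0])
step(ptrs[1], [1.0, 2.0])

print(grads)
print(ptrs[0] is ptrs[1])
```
[2.0, 3.0]
True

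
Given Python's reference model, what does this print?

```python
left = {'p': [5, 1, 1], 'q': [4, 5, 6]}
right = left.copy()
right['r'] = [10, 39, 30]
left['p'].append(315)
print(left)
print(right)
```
{'p': [5, 1, 1, 315], 'q': [4, 5, 6]}
{'p': [5, 1, 1, 315], 'q': [4, 5, 6], 'r': [10, 39, 30]}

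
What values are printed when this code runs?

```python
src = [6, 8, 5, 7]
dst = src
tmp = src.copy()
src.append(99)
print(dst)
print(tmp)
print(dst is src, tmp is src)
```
[6, 8, 5, 7, 99]
[6, 8, 5, 7]
True False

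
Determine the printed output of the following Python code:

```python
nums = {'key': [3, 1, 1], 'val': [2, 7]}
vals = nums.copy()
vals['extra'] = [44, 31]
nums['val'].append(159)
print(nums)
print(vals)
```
{'key': [3, 1, 1], 'val': [2, 7, 159]}
{'key': [3, 1, 1], 'val': [2, 7, 159], 'extra': [44, 31]}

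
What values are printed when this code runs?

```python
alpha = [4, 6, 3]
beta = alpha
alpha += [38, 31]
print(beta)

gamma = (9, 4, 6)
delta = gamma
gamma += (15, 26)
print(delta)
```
[4, 6, 3, 38, 31]
(9, 4, 6)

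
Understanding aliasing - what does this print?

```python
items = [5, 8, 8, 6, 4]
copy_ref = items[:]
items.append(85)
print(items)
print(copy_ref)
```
[5, 8, 8, 6, 4, 85]
[5, 8, 8, 6, 4]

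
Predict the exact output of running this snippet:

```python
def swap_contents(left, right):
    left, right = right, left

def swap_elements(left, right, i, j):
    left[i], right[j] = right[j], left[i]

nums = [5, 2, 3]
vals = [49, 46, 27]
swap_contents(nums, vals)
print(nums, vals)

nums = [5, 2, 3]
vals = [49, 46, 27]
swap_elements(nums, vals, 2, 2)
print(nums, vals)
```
[5, 2, 3] [49, 46, 27]
[5, 2, 27] [49, 46, 3]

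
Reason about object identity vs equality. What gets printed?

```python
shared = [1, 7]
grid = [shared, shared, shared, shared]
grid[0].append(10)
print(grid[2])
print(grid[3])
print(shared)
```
[1, 7, 10]
[1, 7, 10]
[1, 7, 10]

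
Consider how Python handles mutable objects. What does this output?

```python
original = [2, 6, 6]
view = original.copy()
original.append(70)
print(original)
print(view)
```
[2, 6, 6, 70]
[2, 6, 6]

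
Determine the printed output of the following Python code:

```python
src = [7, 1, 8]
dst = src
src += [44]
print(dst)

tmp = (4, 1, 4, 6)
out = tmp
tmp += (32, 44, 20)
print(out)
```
[7, 1, 8, 44]
(4, 1, 4, 6)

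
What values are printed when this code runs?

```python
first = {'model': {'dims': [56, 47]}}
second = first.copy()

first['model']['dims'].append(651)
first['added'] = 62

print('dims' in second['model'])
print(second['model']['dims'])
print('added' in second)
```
True
[56, 47, 651]
False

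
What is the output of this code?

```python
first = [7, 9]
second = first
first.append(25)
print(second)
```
[7, 9, 25]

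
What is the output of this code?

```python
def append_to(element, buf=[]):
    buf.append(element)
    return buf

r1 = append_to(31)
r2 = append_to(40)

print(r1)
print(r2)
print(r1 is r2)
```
[31, 40]
[31, 40]
True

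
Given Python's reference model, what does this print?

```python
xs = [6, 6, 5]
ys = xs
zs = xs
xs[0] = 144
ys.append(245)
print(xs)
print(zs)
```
[144, 6, 5, 245]
[144, 6, 5, 245]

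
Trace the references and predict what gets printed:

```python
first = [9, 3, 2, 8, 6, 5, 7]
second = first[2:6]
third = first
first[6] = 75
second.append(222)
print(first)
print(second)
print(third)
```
[9, 3, 2, 8, 6, 5, 75]
[2, 8, 6, 5, 222]
[9, 3, 2, 8, 6, 5, 75]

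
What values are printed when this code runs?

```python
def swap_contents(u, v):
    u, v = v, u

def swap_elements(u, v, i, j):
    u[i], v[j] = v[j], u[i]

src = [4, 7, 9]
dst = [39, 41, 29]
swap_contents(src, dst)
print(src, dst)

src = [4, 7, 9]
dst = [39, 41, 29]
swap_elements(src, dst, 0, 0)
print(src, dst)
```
[4, 7, 9] [39, 41, 29]
[39, 7, 9] [4, 41, 29]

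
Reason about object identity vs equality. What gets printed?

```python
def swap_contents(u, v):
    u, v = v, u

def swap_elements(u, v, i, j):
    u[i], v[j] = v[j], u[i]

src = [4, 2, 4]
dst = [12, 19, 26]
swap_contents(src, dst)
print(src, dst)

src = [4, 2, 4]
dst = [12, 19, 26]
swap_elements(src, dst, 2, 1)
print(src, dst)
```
[4, 2, 4] [12, 19, 26]
[4, 2, 19] [12, 4, 26]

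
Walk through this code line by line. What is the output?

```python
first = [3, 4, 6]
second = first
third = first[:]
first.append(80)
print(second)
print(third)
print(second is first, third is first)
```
[3, 4, 6, 80]
[3, 4, 6]
True False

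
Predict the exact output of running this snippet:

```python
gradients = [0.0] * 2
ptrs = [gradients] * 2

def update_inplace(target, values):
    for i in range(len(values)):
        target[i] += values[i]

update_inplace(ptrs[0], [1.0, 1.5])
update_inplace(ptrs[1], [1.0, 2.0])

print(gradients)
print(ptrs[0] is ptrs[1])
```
[2.0, 3.5]
True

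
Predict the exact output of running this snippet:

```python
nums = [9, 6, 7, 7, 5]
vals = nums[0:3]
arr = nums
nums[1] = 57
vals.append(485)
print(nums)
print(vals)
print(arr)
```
[9, 57, 7, 7, 5]
[9, 6, 7, 485]
[9, 57, 7, 7, 5]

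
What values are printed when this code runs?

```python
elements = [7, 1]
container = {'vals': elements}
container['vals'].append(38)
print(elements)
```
[7, 1, 38]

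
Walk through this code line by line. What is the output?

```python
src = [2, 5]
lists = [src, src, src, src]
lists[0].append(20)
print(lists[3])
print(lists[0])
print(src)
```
[2, 5, 20]
[2, 5, 20]
[2, 5, 20]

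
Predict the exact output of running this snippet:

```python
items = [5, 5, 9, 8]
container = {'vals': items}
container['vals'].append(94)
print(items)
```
[5, 5, 9, 8, 94]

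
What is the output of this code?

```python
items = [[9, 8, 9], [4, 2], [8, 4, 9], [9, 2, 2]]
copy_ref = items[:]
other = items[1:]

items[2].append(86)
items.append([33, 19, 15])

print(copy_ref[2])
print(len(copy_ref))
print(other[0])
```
[8, 4, 9, 86]
4
[4, 2]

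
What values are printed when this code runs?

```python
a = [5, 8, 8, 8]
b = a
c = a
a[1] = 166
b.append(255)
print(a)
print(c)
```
[5, 166, 8, 8, 255]
[5, 166, 8, 8, 255]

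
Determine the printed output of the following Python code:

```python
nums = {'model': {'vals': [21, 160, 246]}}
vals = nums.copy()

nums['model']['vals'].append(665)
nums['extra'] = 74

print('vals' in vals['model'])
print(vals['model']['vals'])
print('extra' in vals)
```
True
[21, 160, 246, 665]
False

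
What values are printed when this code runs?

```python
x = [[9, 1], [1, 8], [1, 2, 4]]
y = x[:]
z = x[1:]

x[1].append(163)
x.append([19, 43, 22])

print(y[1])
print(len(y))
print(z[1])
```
[1, 8, 163]
3
[1, 2, 4]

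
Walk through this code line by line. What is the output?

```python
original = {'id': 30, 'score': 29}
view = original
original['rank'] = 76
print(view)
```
{'id': 30, 'score': 29, 'rank': 76}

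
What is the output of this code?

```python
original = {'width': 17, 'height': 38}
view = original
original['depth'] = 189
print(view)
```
{'width': 17, 'height': 38, 'depth': 189}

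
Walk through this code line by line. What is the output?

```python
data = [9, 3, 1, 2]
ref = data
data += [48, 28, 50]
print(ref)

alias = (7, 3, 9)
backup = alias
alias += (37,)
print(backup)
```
[9, 3, 1, 2, 48, 28, 50]
(7, 3, 9)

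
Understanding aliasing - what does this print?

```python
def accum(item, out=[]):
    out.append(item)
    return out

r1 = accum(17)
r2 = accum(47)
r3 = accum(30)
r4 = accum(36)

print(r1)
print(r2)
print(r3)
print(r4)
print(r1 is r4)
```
[17, 47, 30, 36]
[17, 47, 30, 36]
[17, 47, 30, 36]
[17, 47, 30, 36]
True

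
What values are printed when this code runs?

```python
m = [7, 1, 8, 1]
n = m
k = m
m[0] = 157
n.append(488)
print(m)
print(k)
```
[157, 1, 8, 1, 488]
[157, 1, 8, 1, 488]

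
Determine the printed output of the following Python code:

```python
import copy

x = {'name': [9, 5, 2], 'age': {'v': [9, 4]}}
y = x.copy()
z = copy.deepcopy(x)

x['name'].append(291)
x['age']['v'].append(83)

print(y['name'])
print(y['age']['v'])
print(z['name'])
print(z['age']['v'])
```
[9, 5, 2, 291]
[9, 4, 83]
[9, 5, 2]
[9, 4]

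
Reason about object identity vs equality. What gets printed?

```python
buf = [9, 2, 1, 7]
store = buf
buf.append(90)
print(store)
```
[9, 2, 1, 7, 90]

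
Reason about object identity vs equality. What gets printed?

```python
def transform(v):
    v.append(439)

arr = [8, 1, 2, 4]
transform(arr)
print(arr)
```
[8, 1, 2, 4, 439]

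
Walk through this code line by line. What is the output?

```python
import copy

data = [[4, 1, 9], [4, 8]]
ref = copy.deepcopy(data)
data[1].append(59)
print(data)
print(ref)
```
[[4, 1, 9], [4, 8, 59]]
[[4, 1, 9], [4, 8]]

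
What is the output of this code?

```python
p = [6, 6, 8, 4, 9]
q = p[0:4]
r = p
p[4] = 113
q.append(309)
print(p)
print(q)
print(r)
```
[6, 6, 8, 4, 113]
[6, 6, 8, 4, 309]
[6, 6, 8, 4, 113]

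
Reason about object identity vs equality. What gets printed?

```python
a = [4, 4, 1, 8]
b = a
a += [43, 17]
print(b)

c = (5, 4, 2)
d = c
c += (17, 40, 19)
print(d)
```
[4, 4, 1, 8, 43, 17]
(5, 4, 2)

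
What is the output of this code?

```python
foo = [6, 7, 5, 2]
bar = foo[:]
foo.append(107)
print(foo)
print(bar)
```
[6, 7, 5, 2, 107]
[6, 7, 5, 2]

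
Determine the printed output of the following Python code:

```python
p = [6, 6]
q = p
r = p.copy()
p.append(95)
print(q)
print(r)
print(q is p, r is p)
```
[6, 6, 95]
[6, 6]
True False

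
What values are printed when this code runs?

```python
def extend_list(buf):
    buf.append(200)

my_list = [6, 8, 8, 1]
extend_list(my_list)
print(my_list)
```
[6, 8, 8, 1, 200]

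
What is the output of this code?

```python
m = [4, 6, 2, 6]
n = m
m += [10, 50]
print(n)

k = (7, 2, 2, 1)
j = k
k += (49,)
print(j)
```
[4, 6, 2, 6, 10, 50]
(7, 2, 2, 1)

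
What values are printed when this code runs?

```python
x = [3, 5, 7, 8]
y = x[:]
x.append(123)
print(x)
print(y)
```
[3, 5, 7, 8, 123]
[3, 5, 7, 8]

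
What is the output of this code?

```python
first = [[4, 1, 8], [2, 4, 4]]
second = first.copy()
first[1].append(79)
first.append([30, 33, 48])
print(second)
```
[[4, 1, 8], [2, 4, 4, 79]]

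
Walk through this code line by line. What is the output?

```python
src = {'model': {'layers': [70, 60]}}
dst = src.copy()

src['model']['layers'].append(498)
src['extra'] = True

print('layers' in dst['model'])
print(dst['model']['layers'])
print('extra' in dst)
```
True
[70, 60, 498]
False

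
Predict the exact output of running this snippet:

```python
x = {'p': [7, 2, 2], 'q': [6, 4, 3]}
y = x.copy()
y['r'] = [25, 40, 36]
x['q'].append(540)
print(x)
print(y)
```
{'p': [7, 2, 2], 'q': [6, 4, 3, 540]}
{'p': [7, 2, 2], 'q': [6, 4, 3, 540], 'r': [25, 40, 36]}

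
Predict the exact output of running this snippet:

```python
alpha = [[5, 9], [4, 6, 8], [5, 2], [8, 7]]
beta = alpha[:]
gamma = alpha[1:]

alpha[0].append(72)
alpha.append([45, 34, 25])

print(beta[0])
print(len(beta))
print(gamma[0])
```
[5, 9, 72]
4
[4, 6, 8]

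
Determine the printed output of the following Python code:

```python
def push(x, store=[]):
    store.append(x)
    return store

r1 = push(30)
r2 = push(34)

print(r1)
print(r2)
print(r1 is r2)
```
[30, 34]
[30, 34]
True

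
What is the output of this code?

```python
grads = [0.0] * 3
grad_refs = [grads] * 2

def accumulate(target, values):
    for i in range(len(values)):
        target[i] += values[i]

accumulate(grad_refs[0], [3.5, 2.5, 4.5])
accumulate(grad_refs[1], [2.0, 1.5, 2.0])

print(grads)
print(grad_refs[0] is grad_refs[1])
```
[5.5, 4.0, 6.5]
True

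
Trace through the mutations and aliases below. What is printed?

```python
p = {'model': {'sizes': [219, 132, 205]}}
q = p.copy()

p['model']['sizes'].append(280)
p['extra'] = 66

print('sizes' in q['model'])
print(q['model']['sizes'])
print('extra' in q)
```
True
[219, 132, 205, 280]
False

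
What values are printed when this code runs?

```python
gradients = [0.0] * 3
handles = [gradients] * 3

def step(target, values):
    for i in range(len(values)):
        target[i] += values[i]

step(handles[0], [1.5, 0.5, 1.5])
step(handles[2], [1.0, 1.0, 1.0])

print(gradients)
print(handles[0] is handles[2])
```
[2.5, 1.5, 2.5]
True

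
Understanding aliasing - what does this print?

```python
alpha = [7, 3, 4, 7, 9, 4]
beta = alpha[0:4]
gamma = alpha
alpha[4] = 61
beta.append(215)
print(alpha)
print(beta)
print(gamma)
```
[7, 3, 4, 7, 61, 4]
[7, 3, 4, 7, 215]
[7, 3, 4, 7, 61, 4]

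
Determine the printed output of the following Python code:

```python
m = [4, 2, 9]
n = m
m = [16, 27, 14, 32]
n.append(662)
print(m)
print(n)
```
[16, 27, 14, 32]
[4, 2, 9, 662]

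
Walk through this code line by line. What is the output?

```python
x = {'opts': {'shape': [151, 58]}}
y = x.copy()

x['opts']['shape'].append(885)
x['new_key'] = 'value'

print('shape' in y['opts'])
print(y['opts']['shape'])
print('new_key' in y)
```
True
[151, 58, 885]
False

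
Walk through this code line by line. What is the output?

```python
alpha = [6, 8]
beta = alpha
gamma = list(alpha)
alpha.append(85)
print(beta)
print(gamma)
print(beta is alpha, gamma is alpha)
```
[6, 8, 85]
[6, 8]
True False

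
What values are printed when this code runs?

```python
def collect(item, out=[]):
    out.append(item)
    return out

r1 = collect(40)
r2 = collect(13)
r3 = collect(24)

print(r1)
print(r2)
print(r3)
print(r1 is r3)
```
[40, 13, 24]
[40, 13, 24]
[40, 13, 24]
True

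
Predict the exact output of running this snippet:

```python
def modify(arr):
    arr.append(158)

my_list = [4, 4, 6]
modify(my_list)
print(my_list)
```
[4, 4, 6, 158]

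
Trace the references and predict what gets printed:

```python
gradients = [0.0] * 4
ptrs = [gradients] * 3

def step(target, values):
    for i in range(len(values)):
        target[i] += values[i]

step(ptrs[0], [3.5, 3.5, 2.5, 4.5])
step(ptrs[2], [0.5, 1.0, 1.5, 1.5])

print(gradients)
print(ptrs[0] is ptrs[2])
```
[4.0, 4.5, 4.0, 6.0]
True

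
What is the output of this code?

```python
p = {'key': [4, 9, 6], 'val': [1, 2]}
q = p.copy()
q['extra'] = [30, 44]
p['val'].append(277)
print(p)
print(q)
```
{'key': [4, 9, 6], 'val': [1, 2, 277]}
{'key': [4, 9, 6], 'val': [1, 2, 277], 'extra': [30, 44]}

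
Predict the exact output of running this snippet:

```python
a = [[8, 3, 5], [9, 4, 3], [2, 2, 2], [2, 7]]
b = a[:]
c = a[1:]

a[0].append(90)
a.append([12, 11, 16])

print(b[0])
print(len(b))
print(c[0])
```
[8, 3, 5, 90]
4
[9, 4, 3]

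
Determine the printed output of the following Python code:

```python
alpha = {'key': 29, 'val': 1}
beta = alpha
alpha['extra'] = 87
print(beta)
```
{'key': 29, 'val': 1, 'extra': 87}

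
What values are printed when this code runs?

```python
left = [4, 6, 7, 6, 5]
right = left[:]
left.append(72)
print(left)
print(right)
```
[4, 6, 7, 6, 5, 72]
[4, 6, 7, 6, 5]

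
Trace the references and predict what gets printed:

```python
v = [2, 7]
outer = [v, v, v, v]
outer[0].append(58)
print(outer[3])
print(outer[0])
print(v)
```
[2, 7, 58]
[2, 7, 58]
[2, 7, 58]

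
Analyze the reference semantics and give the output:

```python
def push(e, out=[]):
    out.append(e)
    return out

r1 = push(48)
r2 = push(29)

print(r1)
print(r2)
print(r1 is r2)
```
[48, 29]
[48, 29]
True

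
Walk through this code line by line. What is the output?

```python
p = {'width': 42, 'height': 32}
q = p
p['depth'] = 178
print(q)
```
{'width': 42, 'height': 32, 'depth': 178}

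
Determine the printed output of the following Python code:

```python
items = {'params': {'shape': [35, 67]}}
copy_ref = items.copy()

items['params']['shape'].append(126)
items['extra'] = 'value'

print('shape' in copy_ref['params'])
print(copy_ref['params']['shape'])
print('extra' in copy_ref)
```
True
[35, 67, 126]
False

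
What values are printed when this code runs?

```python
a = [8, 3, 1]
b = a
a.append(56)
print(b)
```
[8, 3, 1, 56]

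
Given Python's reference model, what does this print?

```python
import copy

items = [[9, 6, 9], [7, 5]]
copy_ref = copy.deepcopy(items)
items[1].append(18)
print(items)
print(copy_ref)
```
[[9, 6, 9], [7, 5, 18]]
[[9, 6, 9], [7, 5]]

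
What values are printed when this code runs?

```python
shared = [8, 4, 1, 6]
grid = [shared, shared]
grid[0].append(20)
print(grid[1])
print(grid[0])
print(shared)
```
[8, 4, 1, 6, 20]
[8, 4, 1, 6, 20]
[8, 4, 1, 6, 20]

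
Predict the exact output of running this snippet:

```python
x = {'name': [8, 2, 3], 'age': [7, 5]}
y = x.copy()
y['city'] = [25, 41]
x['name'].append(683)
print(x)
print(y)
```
{'name': [8, 2, 3, 683], 'age': [7, 5]}
{'name': [8, 2, 3, 683], 'age': [7, 5], 'city': [25, 41]}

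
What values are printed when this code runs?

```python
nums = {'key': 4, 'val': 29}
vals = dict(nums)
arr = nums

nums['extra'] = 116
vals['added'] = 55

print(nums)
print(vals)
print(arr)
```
{'key': 4, 'val': 29, 'extra': 116}
{'key': 4, 'val': 29, 'added': 55}
{'key': 4, 'val': 29, 'extra': 116}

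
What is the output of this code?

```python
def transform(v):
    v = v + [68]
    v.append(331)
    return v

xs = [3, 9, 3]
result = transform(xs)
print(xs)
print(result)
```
[3, 9, 3]
[3, 9, 3, 68, 331]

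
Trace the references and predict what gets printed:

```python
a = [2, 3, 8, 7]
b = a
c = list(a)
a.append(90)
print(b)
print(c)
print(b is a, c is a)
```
[2, 3, 8, 7, 90]
[2, 3, 8, 7]
True False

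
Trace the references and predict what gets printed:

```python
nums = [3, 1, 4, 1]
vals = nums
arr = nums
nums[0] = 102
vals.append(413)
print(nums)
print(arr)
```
[102, 1, 4, 1, 413]
[102, 1, 4, 1, 413]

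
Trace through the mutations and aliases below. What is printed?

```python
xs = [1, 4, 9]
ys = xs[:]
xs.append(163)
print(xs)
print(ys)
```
[1, 4, 9, 163]
[1, 4, 9]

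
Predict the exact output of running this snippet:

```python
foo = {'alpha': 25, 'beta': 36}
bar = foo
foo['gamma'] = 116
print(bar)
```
{'alpha': 25, 'beta': 36, 'gamma': 116}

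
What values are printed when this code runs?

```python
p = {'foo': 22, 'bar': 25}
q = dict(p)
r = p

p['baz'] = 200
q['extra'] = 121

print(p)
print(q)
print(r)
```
{'foo': 22, 'bar': 25, 'baz': 200}
{'foo': 22, 'bar': 25, 'extra': 121}
{'foo': 22, 'bar': 25, 'baz': 200}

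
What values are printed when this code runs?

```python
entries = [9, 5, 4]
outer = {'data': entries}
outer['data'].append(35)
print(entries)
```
[9, 5, 4, 35]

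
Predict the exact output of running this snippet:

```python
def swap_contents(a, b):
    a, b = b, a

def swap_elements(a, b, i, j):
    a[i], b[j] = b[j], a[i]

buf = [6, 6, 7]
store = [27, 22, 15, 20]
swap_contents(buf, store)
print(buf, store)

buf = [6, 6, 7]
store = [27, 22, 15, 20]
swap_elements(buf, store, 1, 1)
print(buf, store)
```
[6, 6, 7] [27, 22, 15, 20]
[6, 22, 7] [27, 6, 15, 20]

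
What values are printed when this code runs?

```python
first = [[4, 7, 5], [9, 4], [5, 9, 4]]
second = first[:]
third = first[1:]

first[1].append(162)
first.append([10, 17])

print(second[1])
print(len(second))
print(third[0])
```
[9, 4, 162]
3
[9, 4, 162]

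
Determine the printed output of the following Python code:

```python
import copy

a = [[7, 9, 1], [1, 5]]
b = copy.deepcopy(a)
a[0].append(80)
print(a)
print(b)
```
[[7, 9, 1, 80], [1, 5]]
[[7, 9, 1], [1, 5]]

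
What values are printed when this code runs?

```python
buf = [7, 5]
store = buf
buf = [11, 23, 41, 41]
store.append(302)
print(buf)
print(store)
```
[11, 23, 41, 41]
[7, 5, 302]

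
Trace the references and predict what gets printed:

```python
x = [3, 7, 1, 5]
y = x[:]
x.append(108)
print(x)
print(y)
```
[3, 7, 1, 5, 108]
[3, 7, 1, 5]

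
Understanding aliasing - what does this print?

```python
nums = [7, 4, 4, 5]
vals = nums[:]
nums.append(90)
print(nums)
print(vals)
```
[7, 4, 4, 5, 90]
[7, 4, 4, 5]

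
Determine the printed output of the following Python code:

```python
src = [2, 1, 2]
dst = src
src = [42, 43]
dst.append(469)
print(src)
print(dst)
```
[42, 43]
[2, 1, 2, 469]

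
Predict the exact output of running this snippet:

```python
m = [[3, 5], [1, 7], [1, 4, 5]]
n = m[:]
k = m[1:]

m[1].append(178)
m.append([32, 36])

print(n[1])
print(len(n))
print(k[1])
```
[1, 7, 178]
3
[1, 4, 5]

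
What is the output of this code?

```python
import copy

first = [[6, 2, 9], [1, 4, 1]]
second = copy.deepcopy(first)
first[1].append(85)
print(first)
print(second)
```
[[6, 2, 9], [1, 4, 1, 85]]
[[6, 2, 9], [1, 4, 1]]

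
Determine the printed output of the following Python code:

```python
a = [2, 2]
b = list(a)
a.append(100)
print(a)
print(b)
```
[2, 2, 100]
[2, 2]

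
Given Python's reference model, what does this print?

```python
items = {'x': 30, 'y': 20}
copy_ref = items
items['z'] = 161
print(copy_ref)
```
{'x': 30, 'y': 20, 'z': 161}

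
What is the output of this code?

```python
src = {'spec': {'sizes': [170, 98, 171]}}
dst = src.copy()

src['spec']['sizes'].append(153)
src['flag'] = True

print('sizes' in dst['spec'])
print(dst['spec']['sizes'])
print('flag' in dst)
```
True
[170, 98, 171, 153]
False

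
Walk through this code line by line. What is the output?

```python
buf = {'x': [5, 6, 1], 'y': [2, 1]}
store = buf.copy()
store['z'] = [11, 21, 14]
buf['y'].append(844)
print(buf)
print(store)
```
{'x': [5, 6, 1], 'y': [2, 1, 844]}
{'x': [5, 6, 1], 'y': [2, 1, 844], 'z': [11, 21, 14]}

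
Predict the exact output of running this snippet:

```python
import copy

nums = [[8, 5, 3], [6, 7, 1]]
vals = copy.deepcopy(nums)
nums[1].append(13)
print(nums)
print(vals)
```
[[8, 5, 3], [6, 7, 1, 13]]
[[8, 5, 3], [6, 7, 1]]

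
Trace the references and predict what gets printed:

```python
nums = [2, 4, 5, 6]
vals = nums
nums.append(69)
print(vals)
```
[2, 4, 5, 6, 69]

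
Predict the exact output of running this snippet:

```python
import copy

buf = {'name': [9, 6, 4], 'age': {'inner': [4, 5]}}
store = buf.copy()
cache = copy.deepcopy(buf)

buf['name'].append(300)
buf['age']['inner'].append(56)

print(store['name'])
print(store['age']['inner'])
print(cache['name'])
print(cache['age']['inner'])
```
[9, 6, 4, 300]
[4, 5, 56]
[9, 6, 4]
[4, 5]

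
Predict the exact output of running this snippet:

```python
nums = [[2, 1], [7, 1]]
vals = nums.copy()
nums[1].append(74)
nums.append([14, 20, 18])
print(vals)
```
[[2, 1], [7, 1, 74]]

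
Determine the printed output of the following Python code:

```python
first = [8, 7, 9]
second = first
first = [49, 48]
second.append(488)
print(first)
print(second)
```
[49, 48]
[8, 7, 9, 488]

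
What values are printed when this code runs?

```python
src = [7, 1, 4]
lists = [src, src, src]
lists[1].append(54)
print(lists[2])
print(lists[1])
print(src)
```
[7, 1, 4, 54]
[7, 1, 4, 54]
[7, 1, 4, 54]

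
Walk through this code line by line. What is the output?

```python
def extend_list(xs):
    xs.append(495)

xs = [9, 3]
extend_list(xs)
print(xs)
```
[9, 3, 495]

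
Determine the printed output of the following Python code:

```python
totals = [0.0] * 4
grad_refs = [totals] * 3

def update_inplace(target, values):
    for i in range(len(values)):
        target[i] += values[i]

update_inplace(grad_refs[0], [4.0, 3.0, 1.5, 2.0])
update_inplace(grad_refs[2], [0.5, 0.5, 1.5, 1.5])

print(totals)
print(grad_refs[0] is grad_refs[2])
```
[4.5, 3.5, 3.0, 3.5]
True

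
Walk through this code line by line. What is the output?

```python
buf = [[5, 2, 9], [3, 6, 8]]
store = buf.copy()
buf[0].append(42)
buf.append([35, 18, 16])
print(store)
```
[[5, 2, 9, 42], [3, 6, 8]]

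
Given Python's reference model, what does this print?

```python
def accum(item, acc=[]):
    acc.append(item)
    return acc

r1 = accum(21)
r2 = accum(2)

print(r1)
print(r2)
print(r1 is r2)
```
[21, 2]
[21, 2]
True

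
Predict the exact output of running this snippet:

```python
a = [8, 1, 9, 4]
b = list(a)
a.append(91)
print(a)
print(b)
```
[8, 1, 9, 4, 91]
[8, 1, 9, 4]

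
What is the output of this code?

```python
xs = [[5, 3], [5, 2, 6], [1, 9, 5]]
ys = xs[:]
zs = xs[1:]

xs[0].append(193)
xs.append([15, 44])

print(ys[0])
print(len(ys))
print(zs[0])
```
[5, 3, 193]
3
[5, 2, 6]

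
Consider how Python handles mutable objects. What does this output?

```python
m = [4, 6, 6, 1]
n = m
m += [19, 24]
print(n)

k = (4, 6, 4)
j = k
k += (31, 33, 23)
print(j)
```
[4, 6, 6, 1, 19, 24]
(4, 6, 4)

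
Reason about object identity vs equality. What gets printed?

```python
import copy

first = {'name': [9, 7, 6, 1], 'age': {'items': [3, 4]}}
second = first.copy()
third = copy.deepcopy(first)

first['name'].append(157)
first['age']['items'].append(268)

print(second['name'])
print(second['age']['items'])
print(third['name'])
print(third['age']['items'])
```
[9, 7, 6, 1, 157]
[3, 4, 268]
[9, 7, 6, 1]
[3, 4]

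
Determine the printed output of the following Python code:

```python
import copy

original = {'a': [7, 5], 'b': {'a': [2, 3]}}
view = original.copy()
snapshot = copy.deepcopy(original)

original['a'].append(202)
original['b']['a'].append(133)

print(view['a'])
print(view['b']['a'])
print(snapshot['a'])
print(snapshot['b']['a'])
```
[7, 5, 202]
[2, 3, 133]
[7, 5]
[2, 3]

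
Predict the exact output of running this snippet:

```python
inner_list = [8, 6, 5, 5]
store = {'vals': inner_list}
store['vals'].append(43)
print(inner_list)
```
[8, 6, 5, 5, 43]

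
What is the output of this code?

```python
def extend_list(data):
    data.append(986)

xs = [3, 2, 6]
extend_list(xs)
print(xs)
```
[3, 2, 6, 986]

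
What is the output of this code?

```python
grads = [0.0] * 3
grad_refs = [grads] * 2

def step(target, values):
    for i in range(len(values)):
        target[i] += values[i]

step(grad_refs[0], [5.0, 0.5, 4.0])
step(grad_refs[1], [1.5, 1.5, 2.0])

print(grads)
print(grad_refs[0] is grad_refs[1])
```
[6.5, 2.0, 6.0]
True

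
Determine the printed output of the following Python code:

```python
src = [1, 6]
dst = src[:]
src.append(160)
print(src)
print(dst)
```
[1, 6, 160]
[1, 6]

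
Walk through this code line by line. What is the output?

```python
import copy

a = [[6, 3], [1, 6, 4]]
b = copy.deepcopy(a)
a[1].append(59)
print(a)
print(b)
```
[[6, 3], [1, 6, 4, 59]]
[[6, 3], [1, 6, 4]]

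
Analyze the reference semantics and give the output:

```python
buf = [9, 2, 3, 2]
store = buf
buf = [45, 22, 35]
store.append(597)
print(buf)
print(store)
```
[45, 22, 35]
[9, 2, 3, 2, 597]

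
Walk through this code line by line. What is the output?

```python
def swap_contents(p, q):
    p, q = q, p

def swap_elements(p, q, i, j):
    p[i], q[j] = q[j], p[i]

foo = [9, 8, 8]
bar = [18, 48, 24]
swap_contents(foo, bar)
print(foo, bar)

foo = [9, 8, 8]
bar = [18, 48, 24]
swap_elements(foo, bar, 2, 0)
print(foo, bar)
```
[9, 8, 8] [18, 48, 24]
[9, 8, 18] [8, 48, 24]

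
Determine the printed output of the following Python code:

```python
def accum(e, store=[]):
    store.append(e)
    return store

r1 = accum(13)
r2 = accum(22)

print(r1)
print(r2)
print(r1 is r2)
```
[13, 22]
[13, 22]
True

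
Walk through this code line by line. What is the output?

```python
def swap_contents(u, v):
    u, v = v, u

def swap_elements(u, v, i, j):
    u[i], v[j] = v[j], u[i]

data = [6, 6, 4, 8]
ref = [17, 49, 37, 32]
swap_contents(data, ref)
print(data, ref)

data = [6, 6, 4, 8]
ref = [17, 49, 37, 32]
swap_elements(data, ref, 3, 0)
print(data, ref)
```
[6, 6, 4, 8] [17, 49, 37, 32]
[6, 6, 4, 17] [8, 49, 37, 32]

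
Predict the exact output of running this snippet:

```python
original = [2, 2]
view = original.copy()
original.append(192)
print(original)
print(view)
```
[2, 2, 192]
[2, 2]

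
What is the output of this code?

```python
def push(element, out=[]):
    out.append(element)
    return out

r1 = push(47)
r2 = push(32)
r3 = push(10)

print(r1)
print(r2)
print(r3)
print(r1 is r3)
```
[47, 32, 10]
[47, 32, 10]
[47, 32, 10]
True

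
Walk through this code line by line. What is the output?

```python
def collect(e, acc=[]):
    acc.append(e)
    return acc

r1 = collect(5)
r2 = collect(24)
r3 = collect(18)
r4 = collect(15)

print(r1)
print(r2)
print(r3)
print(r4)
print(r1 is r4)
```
[5, 24, 18, 15]
[5, 24, 18, 15]
[5, 24, 18, 15]
[5, 24, 18, 15]
True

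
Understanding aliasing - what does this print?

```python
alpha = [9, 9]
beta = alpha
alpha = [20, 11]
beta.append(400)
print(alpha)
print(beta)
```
[20, 11]
[9, 9, 400]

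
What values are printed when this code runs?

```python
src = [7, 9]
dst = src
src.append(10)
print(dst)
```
[7, 9, 10]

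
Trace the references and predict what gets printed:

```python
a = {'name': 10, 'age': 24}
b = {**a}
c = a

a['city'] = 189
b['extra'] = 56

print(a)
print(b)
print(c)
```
{'name': 10, 'age': 24, 'city': 189}
{'name': 10, 'age': 24, 'extra': 56}
{'name': 10, 'age': 24, 'city': 189}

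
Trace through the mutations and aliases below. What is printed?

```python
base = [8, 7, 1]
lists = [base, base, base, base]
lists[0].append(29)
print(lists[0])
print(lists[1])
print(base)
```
[8, 7, 1, 29]
[8, 7, 1, 29]
[8, 7, 1, 29]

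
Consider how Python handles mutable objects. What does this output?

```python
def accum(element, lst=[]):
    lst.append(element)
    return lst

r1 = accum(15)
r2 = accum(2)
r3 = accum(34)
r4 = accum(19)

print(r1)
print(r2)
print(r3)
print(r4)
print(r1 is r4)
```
[15, 2, 34, 19]
[15, 2, 34, 19]
[15, 2, 34, 19]
[15, 2, 34, 19]
True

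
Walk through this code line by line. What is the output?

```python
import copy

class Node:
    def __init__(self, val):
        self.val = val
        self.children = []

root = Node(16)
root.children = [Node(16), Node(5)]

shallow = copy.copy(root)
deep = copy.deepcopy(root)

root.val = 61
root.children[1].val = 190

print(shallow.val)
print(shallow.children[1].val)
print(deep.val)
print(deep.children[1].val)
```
16
190
16
5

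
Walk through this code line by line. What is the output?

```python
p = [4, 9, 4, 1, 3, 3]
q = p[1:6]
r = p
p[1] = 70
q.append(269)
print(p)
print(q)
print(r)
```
[4, 70, 4, 1, 3, 3]
[9, 4, 1, 3, 3, 269]
[4, 70, 4, 1, 3, 3]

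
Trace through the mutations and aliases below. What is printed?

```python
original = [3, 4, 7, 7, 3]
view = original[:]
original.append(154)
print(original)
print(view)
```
[3, 4, 7, 7, 3, 154]
[3, 4, 7, 7, 3]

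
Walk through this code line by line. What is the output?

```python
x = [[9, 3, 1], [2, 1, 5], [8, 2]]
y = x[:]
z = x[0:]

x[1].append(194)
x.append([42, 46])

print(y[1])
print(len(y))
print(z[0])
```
[2, 1, 5, 194]
3
[9, 3, 1]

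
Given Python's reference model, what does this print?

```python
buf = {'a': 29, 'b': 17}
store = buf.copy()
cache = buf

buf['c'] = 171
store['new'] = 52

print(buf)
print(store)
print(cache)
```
{'a': 29, 'b': 17, 'c': 171}
{'a': 29, 'b': 17, 'new': 52}
{'a': 29, 'b': 17, 'c': 171}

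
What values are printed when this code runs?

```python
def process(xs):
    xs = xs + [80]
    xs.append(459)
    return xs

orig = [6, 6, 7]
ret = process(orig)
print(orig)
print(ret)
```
[6, 6, 7]
[6, 6, 7, 80, 459]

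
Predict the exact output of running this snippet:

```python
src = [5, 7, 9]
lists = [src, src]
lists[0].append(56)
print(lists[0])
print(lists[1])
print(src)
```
[5, 7, 9, 56]
[5, 7, 9, 56]
[5, 7, 9, 56]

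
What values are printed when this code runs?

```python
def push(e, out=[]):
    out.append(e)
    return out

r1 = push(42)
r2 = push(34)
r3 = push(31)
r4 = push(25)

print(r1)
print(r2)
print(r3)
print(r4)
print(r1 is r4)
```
[42, 34, 31, 25]
[42, 34, 31, 25]
[42, 34, 31, 25]
[42, 34, 31, 25]
True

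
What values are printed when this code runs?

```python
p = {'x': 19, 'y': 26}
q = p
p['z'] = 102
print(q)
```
{'x': 19, 'y': 26, 'z': 102}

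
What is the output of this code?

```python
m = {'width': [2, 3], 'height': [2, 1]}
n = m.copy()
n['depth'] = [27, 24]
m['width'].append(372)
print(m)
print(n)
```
{'width': [2, 3, 372], 'height': [2, 1]}
{'width': [2, 3, 372], 'height': [2, 1], 'depth': [27, 24]}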